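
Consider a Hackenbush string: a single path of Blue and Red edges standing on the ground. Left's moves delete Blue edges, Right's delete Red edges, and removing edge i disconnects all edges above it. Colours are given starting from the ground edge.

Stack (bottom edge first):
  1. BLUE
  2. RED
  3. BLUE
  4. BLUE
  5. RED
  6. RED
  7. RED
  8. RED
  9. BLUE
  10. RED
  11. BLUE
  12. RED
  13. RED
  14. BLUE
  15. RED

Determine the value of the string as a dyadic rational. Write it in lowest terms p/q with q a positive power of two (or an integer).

12453/16384

value_1 [B]  L=[0]  R=[—]  -> 1
value_2 [BR]  L=[0]  R=[1]  -> 1/2
value_3 [BRB]  L=[0 1/2]  R=[1]  -> 3/4
value_4 [BRBB]  L=[0 1/2 3/4]  R=[1]  -> 7/8
value_5 [BRBBR]  L=[0 1/2 3/4]  R=[7/8 1]  -> 13/16
value_6 [BRBBRR]  L=[0 1/2 3/4]  R=[13/16 7/8 1]  -> 25/32
value_7 [BRBBRRR]  L=[0 1/2 3/4]  R=[25/32 13/16 7/8 1]  -> 49/64
value_8 [BRBBRRRR]  L=[0 1/2 3/4]  R=[49/64 25/32 13/16 7/8 1]  -> 97/128
value_9 [BRBBRRRRB]  L=[0 1/2 3/4 97/128]  R=[49/64 25/32 13/16 7/8 1]  -> 195/256
value_10 [BRBBRRRRBR]  L=[0 1/2 3/4 97/128]  R=[195/256 49/64 25/32 13/16 7/8 1]  -> 389/512
value_11 [BRBBRRRRBRB]  L=[0 1/2 3/4 97/128 389/512]  R=[195/256 49/64 25/32 13/16 7/8 1]  -> 779/1024
value_12 [BRBBRRRRBRBR]  L=[0 1/2 3/4 97/128 389/512]  R=[779/1024 195/256 49/64 25/32 13/16 7/8 1]  -> 1557/2048
value_13 [BRBBRRRRBRBRR]  L=[0 1/2 3/4 97/128 389/512]  R=[1557/2048 779/1024 195/256 49/64 25/32 13/16 7/8 1]  -> 3113/4096
value_14 [BRBBRRRRBRBRRB]  L=[0 1/2 3/4 97/128 389/512 3113/4096]  R=[1557/2048 779/1024 195/256 49/64 25/32 13/16 7/8 1]  -> 6227/8192
value_15 [BRBBRRRRBRBRRBR]  L=[0 1/2 3/4 97/128 389/512 3113/4096]  R=[6227/8192 1557/2048 779/1024 195/256 49/64 25/32 13/16 7/8 1]  -> 12453/16384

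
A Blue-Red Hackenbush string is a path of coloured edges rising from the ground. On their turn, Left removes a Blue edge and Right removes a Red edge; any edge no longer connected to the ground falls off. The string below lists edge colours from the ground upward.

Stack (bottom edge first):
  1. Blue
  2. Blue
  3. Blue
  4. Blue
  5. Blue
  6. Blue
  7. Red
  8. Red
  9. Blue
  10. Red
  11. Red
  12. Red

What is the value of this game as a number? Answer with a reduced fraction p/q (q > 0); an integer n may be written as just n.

Recurse on prefixes of the 12-edge string Blue Blue Blue Blue Blue Blue Red Red Blue Red Red Red:
1 of 12 · B · max L 0 · min R +∞ → 1
2 of 12 · BB · max L 1 · min R +∞ → 2
3 of 12 · BBB · max L 2 · min R +∞ → 3
4 of 12 · BBBB · max L 3 · min R +∞ → 4
5 of 12 · BBBBB · max L 4 · min R +∞ → 5
6 of 12 · BBBBBB · max L 5 · min R +∞ → 6
7 of 12 · BBBBBBR · max L 5 · min R 6 → 11/2
8 of 12 · BBBBBBRR · max L 5 · min R 11/2 → 21/4
9 of 12 · BBBBBBRRB · max L 21/4 · min R 11/2 → 43/8
10 of 12 · BBBBBBRRBR · max L 21/4 · min R 43/8 → 85/16
11 of 12 · BBBBBBRRBRR · max L 21/4 · min R 85/16 → 169/32
12 of 12 · BBBBBBRRBRRR · max L 21/4 · min R 169/32 → 337/64

337/64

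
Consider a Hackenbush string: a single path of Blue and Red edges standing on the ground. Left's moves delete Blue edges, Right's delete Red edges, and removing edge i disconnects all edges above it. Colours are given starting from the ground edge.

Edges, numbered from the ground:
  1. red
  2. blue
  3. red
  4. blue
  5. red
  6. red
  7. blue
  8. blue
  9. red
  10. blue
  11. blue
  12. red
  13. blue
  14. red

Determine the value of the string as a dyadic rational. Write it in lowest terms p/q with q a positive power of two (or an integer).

-5707/8192

r: Left { ∅ }, Right { 0 } → simplest -1
rb: Left { -1 }, Right { 0 } → simplest -1/2
rbr: Left { -1 }, Right { -1/2; 0 } → simplest -3/4
rbrb: Left { -1; -3/4 }, Right { -1/2; 0 } → simplest -5/8
rbrbr: Left { -1; -3/4 }, Right { -5/8; -1/2; 0 } → simplest -11/16
rbrbrr: Left { -1; -3/4 }, Right { -11/16; -5/8; -1/2; 0 } → simplest -23/32
rbrbrrb: Left { -1; -3/4; -23/32 }, Right { -11/16; -5/8; -1/2; 0 } → simplest -45/64
rbrbrrbb: Left { -1; -3/4; -23/32; -45/64 }, Right { -11/16; -5/8; -1/2; 0 } → simplest -89/128
rbrbrrbbr: Left { -1; -3/4; -23/32; -45/64 }, Right { -89/128; -11/16; -5/8; -1/2; 0 } → simplest -179/256
rbrbrrbbrb: Left { -1; -3/4; -23/32; -45/64; -179/256 }, Right { -89/128; -11/16; -5/8; -1/2; 0 } → simplest -357/512
rbrbrrbbrbb: Left { -1; -3/4; -23/32; -45/64; -179/256; -357/512 }, Right { -89/128; -11/16; -5/8; -1/2; 0 } → simplest -713/1024
rbrbrrbbrbbr: Left { -1; -3/4; -23/32; -45/64; -179/256; -357/512 }, Right { -713/1024; -89/128; -11/16; -5/8; -1/2; 0 } → simplest -1427/2048
rbrbrrbbrbbrb: Left { -1; -3/4; -23/32; -45/64; -179/256; -357/512; -1427/2048 }, Right { -713/1024; -89/128; -11/16; -5/8; -1/2; 0 } → simplest -2853/4096
rbrbrrbbrbbrbr: Left { -1; -3/4; -23/32; -45/64; -179/256; -357/512; -1427/2048 }, Right { -2853/4096; -713/1024; -89/128; -11/16; -5/8; -1/2; 0 } → simplest -5707/8192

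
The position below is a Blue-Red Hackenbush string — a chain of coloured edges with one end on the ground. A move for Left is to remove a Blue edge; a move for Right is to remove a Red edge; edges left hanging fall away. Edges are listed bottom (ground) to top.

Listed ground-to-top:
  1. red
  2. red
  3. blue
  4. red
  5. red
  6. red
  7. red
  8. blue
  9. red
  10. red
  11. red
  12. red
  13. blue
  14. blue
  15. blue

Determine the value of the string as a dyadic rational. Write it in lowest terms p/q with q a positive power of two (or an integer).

-16113/8192

1 of 15 · r · max L −∞ · min R 0 ⇒ -1
2 of 15 · rr · max L −∞ · min R -1 ⇒ -2
3 of 15 · rrb · max L -2 · min R -1 ⇒ -3/2
4 of 15 · rrbr · max L -2 · min R -3/2 ⇒ -7/4
5 of 15 · rrbrr · max L -2 · min R -7/4 ⇒ -15/8
6 of 15 · rrbrrr · max L -2 · min R -15/8 ⇒ -31/16
7 of 15 · rrbrrrr · max L -2 · min R -31/16 ⇒ -63/32
8 of 15 · rrbrrrrb · max L -63/32 · min R -31/16 ⇒ -125/64
9 of 15 · rrbrrrrbr · max L -63/32 · min R -125/64 ⇒ -251/128
10 of 15 · rrbrrrrbrr · max L -63/32 · min R -251/128 ⇒ -503/256
11 of 15 · rrbrrrrbrrr · max L -63/32 · min R -503/256 ⇒ -1007/512
12 of 15 · rrbrrrrbrrrr · max L -63/32 · min R -1007/512 ⇒ -2015/1024
13 of 15 · rrbrrrrbrrrrb · max L -2015/1024 · min R -1007/512 ⇒ -4029/2048
14 of 15 · rrbrrrrbrrrrbb · max L -4029/2048 · min R -1007/512 ⇒ -8057/4096
15 of 15 · rrbrrrrbrrrrbbb · max L -8057/4096 · min R -1007/512 ⇒ -16113/8192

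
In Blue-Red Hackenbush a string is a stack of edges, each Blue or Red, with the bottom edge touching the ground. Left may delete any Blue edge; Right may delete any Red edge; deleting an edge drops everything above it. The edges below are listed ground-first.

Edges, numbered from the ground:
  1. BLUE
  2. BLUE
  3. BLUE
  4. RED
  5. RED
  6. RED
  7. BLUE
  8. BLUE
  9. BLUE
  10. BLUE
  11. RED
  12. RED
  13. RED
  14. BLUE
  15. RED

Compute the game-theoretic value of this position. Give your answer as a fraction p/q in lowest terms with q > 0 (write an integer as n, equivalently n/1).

9157/4096

edge 1 of 15 (BLUE): { 0 | (no moves) } so 1
edge 2 of 15 (BLUE): { 0; 1 | (no moves) } so 2
edge 3 of 15 (BLUE): { 0; 1; 2 | (no moves) } so 3
edge 4 of 15 (RED): { 0; 1; 2 | 3 } so 5/2
edge 5 of 15 (RED): { 0; 1; 2 | 5/2; 3 } so 9/4
edge 6 of 15 (RED): { 0; 1; 2 | 9/4; 5/2; 3 } so 17/8
edge 7 of 15 (BLUE): { 0; 1; 2; 17/8 | 9/4; 5/2; 3 } so 35/16
edge 8 of 15 (BLUE): { 0; 1; 2; 17/8; 35/16 | 9/4; 5/2; 3 } so 71/32
edge 9 of 15 (BLUE): { 0; 1; 2; 17/8; 35/16; 71/32 | 9/4; 5/2; 3 } so 143/64
edge 10 of 15 (BLUE): { 0; 1; 2; 17/8; 35/16; 71/32; 143/64 | 9/4; 5/2; 3 } so 287/128
edge 11 of 15 (RED): { 0; 1; 2; 17/8; 35/16; 71/32; 143/64 | 287/128; 9/4; 5/2; 3 } so 573/256
edge 12 of 15 (RED): { 0; 1; 2; 17/8; 35/16; 71/32; 143/64 | 573/256; 287/128; 9/4; 5/2; 3 } so 1145/512
edge 13 of 15 (RED): { 0; 1; 2; 17/8; 35/16; 71/32; 143/64 | 1145/512; 573/256; 287/128; 9/4; 5/2; 3 } so 2289/1024
edge 14 of 15 (BLUE): { 0; 1; 2; 17/8; 35/16; 71/32; 143/64; 2289/1024 | 1145/512; 573/256; 287/128; 9/4; 5/2; 3 } so 4579/2048
edge 15 of 15 (RED): { 0; 1; 2; 17/8; 35/16; 71/32; 143/64; 2289/1024 | 4579/2048; 1145/512; 573/256; 287/128; 9/4; 5/2; 3 } so 9157/4096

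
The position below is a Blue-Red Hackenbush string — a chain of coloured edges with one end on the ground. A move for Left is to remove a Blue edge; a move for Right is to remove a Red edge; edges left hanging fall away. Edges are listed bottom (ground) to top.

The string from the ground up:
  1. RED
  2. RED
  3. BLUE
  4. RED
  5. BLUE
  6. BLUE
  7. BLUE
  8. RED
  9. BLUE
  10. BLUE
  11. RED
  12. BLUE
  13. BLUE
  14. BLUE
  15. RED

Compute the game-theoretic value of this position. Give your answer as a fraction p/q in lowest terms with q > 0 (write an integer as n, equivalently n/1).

1 of 15 · R · max L −∞ · min R 0 so -1
2 of 15 · RR · max L −∞ · min R -1 so -2
3 of 15 · RRB · max L -2 · min R -1 so -3/2
4 of 15 · RRBR · max L -2 · min R -3/2 so -7/4
5 of 15 · RRBRB · max L -7/4 · min R -3/2 so -13/8
6 of 15 · RRBRBB · max L -13/8 · min R -3/2 so -25/16
7 of 15 · RRBRBBB · max L -25/16 · min R -3/2 so -49/32
8 of 15 · RRBRBBBR · max L -25/16 · min R -49/32 so -99/64
9 of 15 · RRBRBBBRB · max L -99/64 · min R -49/32 so -197/128
10 of 15 · RRBRBBBRBB · max L -197/128 · min R -49/32 so -393/256
11 of 15 · RRBRBBBRBBR · max L -197/128 · min R -393/256 so -787/512
12 of 15 · RRBRBBBRBBRB · max L -787/512 · min R -393/256 so -1573/1024
13 of 15 · RRBRBBBRBBRBB · max L -1573/1024 · min R -393/256 so -3145/2048
14 of 15 · RRBRBBBRBBRBBB · max L -3145/2048 · min R -393/256 so -6289/4096
15 of 15 · RRBRBBBRBBRBBBR · max L -3145/2048 · min R -6289/4096 so -12579/8192

-12579/8192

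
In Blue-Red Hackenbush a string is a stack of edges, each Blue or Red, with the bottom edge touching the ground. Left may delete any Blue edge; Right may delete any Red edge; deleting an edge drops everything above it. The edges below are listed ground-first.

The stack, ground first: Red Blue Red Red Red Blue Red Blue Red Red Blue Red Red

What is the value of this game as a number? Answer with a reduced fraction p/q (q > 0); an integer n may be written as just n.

Prefix values for Red Blue Red Red Red Blue Red Blue Red Red Blue Red Red via {L|R} + simplicity:
step 1: add Red to get R; options L={ none } R={ 0 } ⇒ -1
step 2: add Blue to get RB; options L={ -1 } R={ 0 } ⇒ -1/2
step 3: add Red to get RBR; options L={ -1 } R={ -1/2, 0 } ⇒ -3/4
step 4: add Red to get RBRR; options L={ -1 } R={ -3/4, -1/2, 0 } ⇒ -7/8
step 5: add Red to get RBRRR; options L={ -1 } R={ -7/8, -3/4, -1/2, 0 } ⇒ -15/16
step 6: add Blue to get RBRRRB; options L={ -1, -15/16 } R={ -7/8, -3/4, -1/2, 0 } ⇒ -29/32
step 7: add Red to get RBRRRBR; options L={ -1, -15/16 } R={ -29/32, -7/8, -3/4, -1/2, 0 } ⇒ -59/64
step 8: add Blue to get RBRRRBRB; options L={ -1, -15/16, -59/64 } R={ -29/32, -7/8, -3/4, -1/2, 0 } ⇒ -117/128
step 9: add Red to get RBRRRBRBR; options L={ -1, -15/16, -59/64 } R={ -117/128, -29/32, -7/8, -3/4, -1/2, 0 } ⇒ -235/256
step 10: add Red to get RBRRRBRBRR; options L={ -1, -15/16, -59/64 } R={ -235/256, -117/128, -29/32, -7/8, -3/4, -1/2, 0 } ⇒ -471/512
step 11: add Blue to get RBRRRBRBRRB; options L={ -1, -15/16, -59/64, -471/512 } R={ -235/256, -117/128, -29/32, -7/8, -3/4, -1/2, 0 } ⇒ -941/1024
step 12: add Red to get RBRRRBRBRRBR; options L={ -1, -15/16, -59/64, -471/512 } R={ -941/1024, -235/256, -117/128, -29/32, -7/8, -3/4, -1/2, 0 } ⇒ -1883/2048
step 13: add Red to get RBRRRBRBRRBRR; options L={ -1, -15/16, -59/64, -471/512 } R={ -1883/2048, -941/1024, -235/256, -117/128, -29/32, -7/8, -3/4, -1/2, 0 } ⇒ -3767/4096

-3767/4096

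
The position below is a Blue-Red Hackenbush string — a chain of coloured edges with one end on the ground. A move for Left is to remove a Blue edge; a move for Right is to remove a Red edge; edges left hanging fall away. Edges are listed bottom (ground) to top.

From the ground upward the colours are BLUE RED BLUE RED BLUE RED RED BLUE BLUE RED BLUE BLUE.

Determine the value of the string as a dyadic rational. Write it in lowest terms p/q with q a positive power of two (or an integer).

Build g(s[:k]) for k = 1..12, string s = BLUE RED BLUE RED BLUE RED RED BLUE BLUE RED BLUE BLUE.
step 1: add BLUE to get B; options L={ 0 } R={ none } gives 1
step 2: add RED to get BR; options L={ 0 } R={ 1 } gives 1/2
step 3: add BLUE to get BRB; options L={ 0, 1/2 } R={ 1 } gives 3/4
step 4: add RED to get BRBR; options L={ 0, 1/2 } R={ 3/4, 1 } gives 5/8
step 5: add BLUE to get BRBRB; options L={ 0, 1/2, 5/8 } R={ 3/4, 1 } gives 11/16
step 6: add RED to get BRBRBR; options L={ 0, 1/2, 5/8 } R={ 11/16, 3/4, 1 } gives 21/32
step 7: add RED to get BRBRBRR; options L={ 0, 1/2, 5/8 } R={ 21/32, 11/16, 3/4, 1 } gives 41/64
step 8: add BLUE to get BRBRBRRB; options L={ 0, 1/2, 5/8, 41/64 } R={ 21/32, 11/16, 3/4, 1 } gives 83/128
step 9: add BLUE to get BRBRBRRBB; options L={ 0, 1/2, 5/8, 41/64, 83/128 } R={ 21/32, 11/16, 3/4, 1 } gives 167/256
step 10: add RED to get BRBRBRRBBR; options L={ 0, 1/2, 5/8, 41/64, 83/128 } R={ 167/256, 21/32, 11/16, 3/4, 1 } gives 333/512
step 11: add BLUE to get BRBRBRRBBRB; options L={ 0, 1/2, 5/8, 41/64, 83/128, 333/512 } R={ 167/256, 21/32, 11/16, 3/4, 1 } gives 667/1024
step 12: add BLUE to get BRBRBRRBBRBB; options L={ 0, 1/2, 5/8, 41/64, 83/128, 333/512, 667/1024 } R={ 167/256, 21/32, 11/16, 3/4, 1 } gives 1335/2048

1335/2048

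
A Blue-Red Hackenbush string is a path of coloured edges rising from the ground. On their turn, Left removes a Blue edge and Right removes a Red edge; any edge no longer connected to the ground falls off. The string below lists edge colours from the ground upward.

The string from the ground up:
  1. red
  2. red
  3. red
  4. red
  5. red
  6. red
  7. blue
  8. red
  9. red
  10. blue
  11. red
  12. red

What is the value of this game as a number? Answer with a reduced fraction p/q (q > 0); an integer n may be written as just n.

Recurse on prefixes of the 12-edge string red red red red red red blue red red blue red red:
r: Left { none }, Right { 0 } so simplest -1
rr: Left { none }, Right { -1; 0 } so simplest -2
rrr: Left { none }, Right { -2; -1; 0 } so simplest -3
rrrr: Left { none }, Right { -3; -2; -1; 0 } so simplest -4
rrrrr: Left { none }, Right { -4; -3; -2; -1; 0 } so simplest -5
rrrrrr: Left { none }, Right { -5; -4; -3; -2; -1; 0 } so simplest -6
rrrrrrb: Left { -6 }, Right { -5; -4; -3; -2; -1; 0 } so simplest -11/2
rrrrrrbr: Left { -6 }, Right { -11/2; -5; -4; -3; -2; -1; 0 } so simplest -23/4
rrrrrrbrr: Left { -6 }, Right { -23/4; -11/2; -5; -4; -3; -2; -1; 0 } so simplest -47/8
rrrrrrbrrb: Left { -6; -47/8 }, Right { -23/4; -11/2; -5; -4; -3; -2; -1; 0 } so simplest -93/16
rrrrrrbrrbr: Left { -6; -47/8 }, Right { -93/16; -23/4; -11/2; -5; -4; -3; -2; -1; 0 } so simplest -187/32
rrrrrrbrrbrr: Left { -6; -47/8 }, Right { -187/32; -93/16; -23/4; -11/2; -5; -4; -3; -2; -1; 0 } so simplest -375/64

-375/64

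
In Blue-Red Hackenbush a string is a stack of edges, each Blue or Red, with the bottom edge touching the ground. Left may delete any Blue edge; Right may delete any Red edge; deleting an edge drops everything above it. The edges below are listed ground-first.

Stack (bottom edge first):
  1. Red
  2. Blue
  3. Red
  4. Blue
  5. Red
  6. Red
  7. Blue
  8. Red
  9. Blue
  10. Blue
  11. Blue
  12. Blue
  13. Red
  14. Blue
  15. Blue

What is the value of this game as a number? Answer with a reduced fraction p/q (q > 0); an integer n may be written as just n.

R: Left { (no moves) }, Right { 0 } = simplest -1
RB: Left { -1 }, Right { 0 } = simplest -1/2
RBR: Left { -1 }, Right { -1/2,0 } = simplest -3/4
RBRB: Left { -1,-3/4 }, Right { -1/2,0 } = simplest -5/8
RBRBR: Left { -1,-3/4 }, Right { -5/8,-1/2,0 } = simplest -11/16
RBRBRR: Left { -1,-3/4 }, Right { -11/16,-5/8,-1/2,0 } = simplest -23/32
RBRBRRB: Left { -1,-3/4,-23/32 }, Right { -11/16,-5/8,-1/2,0 } = simplest -45/64
RBRBRRBR: Left { -1,-3/4,-23/32 }, Right { -45/64,-11/16,-5/8,-1/2,0 } = simplest -91/128
RBRBRRBRB: Left { -1,-3/4,-23/32,-91/128 }, Right { -45/64,-11/16,-5/8,-1/2,0 } = simplest -181/256
RBRBRRBRBB: Left { -1,-3/4,-23/32,-91/128,-181/256 }, Right { -45/64,-11/16,-5/8,-1/2,0 } = simplest -361/512
RBRBRRBRBBB: Left { -1,-3/4,-23/32,-91/128,-181/256,-361/512 }, Right { -45/64,-11/16,-5/8,-1/2,0 } = simplest -721/1024
RBRBRRBRBBBB: Left { -1,-3/4,-23/32,-91/128,-181/256,-361/512,-721/1024 }, Right { -45/64,-11/16,-5/8,-1/2,0 } = simplest -1441/2048
RBRBRRBRBBBBR: Left { -1,-3/4,-23/32,-91/128,-181/256,-361/512,-721/1024 }, Right { -1441/2048,-45/64,-11/16,-5/8,-1/2,0 } = simplest -2883/4096
RBRBRRBRBBBBRB: Left { -1,-3/4,-23/32,-91/128,-181/256,-361/512,-721/1024,-2883/4096 }, Right { -1441/2048,-45/64,-11/16,-5/8,-1/2,0 } = simplest -5765/8192
RBRBRRBRBBBBRBB: Left { -1,-3/4,-23/32,-91/128,-181/256,-361/512,-721/1024,-2883/4096,-5765/8192 }, Right { -1441/2048,-45/64,-11/16,-5/8,-1/2,0 } = simplest -11529/16384

-11529/16384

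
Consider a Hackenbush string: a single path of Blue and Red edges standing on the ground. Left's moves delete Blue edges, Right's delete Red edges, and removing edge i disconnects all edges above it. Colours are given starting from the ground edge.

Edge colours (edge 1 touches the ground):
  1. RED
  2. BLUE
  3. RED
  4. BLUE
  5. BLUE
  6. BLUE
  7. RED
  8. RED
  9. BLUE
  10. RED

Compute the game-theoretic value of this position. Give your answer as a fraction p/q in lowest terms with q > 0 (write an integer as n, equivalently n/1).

v_1 [R]  L=[—]  R=[0]  → -1
v_2 [RB]  L=[-1]  R=[0]  → -1/2
v_3 [RBR]  L=[-1]  R=[-1/2 0]  → -3/4
v_4 [RBRB]  L=[-1 -3/4]  R=[-1/2 0]  → -5/8
v_5 [RBRBB]  L=[-1 -3/4 -5/8]  R=[-1/2 0]  → -9/16
v_6 [RBRBBB]  L=[-1 -3/4 -5/8 -9/16]  R=[-1/2 0]  → -17/32
v_7 [RBRBBBR]  L=[-1 -3/4 -5/8 -9/16]  R=[-17/32 -1/2 0]  → -35/64
v_8 [RBRBBBRR]  L=[-1 -3/4 -5/8 -9/16]  R=[-35/64 -17/32 -1/2 0]  → -71/128
v_9 [RBRBBBRRB]  L=[-1 -3/4 -5/8 -9/16 -71/128]  R=[-35/64 -17/32 -1/2 0]  → -141/256
v_10 [RBRBBBRRBR]  L=[-1 -3/4 -5/8 -9/16 -71/128]  R=[-141/256 -35/64 -17/32 -1/2 0]  → -283/512

-283/512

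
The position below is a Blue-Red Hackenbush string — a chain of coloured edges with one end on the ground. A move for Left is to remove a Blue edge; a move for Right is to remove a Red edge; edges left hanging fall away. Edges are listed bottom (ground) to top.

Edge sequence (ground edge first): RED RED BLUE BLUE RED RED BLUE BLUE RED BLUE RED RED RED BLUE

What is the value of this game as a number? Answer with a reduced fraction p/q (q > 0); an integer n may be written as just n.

step 1: add RED to get R; options L={ ∅ } R={ 0 } = -1
step 2: add RED to get RR; options L={ ∅ } R={ -1, 0 } = -2
step 3: add BLUE to get RRB; options L={ -2 } R={ -1, 0 } = -3/2
step 4: add BLUE to get RRBB; options L={ -2, -3/2 } R={ -1, 0 } = -5/4
step 5: add RED to get RRBBR; options L={ -2, -3/2 } R={ -5/4, -1, 0 } = -11/8
step 6: add RED to get RRBBRR; options L={ -2, -3/2 } R={ -11/8, -5/4, -1, 0 } = -23/16
step 7: add BLUE to get RRBBRRB; options L={ -2, -3/2, -23/16 } R={ -11/8, -5/4, -1, 0 } = -45/32
step 8: add BLUE to get RRBBRRBB; options L={ -2, -3/2, -23/16, -45/32 } R={ -11/8, -5/4, -1, 0 } = -89/64
step 9: add RED to get RRBBRRBBR; options L={ -2, -3/2, -23/16, -45/32 } R={ -89/64, -11/8, -5/4, -1, 0 } = -179/128
step 10: add BLUE to get RRBBRRBBRB; options L={ -2, -3/2, -23/16, -45/32, -179/128 } R={ -89/64, -11/8, -5/4, -1, 0 } = -357/256
step 11: add RED to get RRBBRRBBRBR; options L={ -2, -3/2, -23/16, -45/32, -179/128 } R={ -357/256, -89/64, -11/8, -5/4, -1, 0 } = -715/512
step 12: add RED to get RRBBRRBBRBRR; options L={ -2, -3/2, -23/16, -45/32, -179/128 } R={ -715/512, -357/256, -89/64, -11/8, -5/4, -1, 0 } = -1431/1024
step 13: add RED to get RRBBRRBBRBRRR; options L={ -2, -3/2, -23/16, -45/32, -179/128 } R={ -1431/1024, -715/512, -357/256, -89/64, -11/8, -5/4, -1, 0 } = -2863/2048
step 14: add BLUE to get RRBBRRBBRBRRRB; options L={ -2, -3/2, -23/16, -45/32, -179/128, -2863/2048 } R={ -1431/1024, -715/512, -357/256, -89/64, -11/8, -5/4, -1, 0 } = -5725/4096

-5725/4096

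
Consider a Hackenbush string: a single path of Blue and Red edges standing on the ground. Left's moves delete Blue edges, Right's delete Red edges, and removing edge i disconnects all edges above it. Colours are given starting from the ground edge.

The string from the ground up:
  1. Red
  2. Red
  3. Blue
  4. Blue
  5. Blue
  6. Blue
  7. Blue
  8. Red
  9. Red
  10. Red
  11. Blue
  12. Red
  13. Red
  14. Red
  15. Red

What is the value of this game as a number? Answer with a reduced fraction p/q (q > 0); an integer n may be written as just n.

-8671/8192

Build val(s[:k]) for k = 1..15, string s = Red Red Blue Blue Blue Blue Blue Red Red Red Blue Red Red Red Red.
1 of 15 · R · max L −∞ · min R 0 ⇒ -1
2 of 15 · RR · max L −∞ · min R -1 ⇒ -2
3 of 15 · RRB · max L -2 · min R -1 ⇒ -3/2
4 of 15 · RRBB · max L -3/2 · min R -1 ⇒ -5/4
5 of 15 · RRBBB · max L -5/4 · min R -1 ⇒ -9/8
6 of 15 · RRBBBB · max L -9/8 · min R -1 ⇒ -17/16
7 of 15 · RRBBBBB · max L -17/16 · min R -1 ⇒ -33/32
8 of 15 · RRBBBBBR · max L -17/16 · min R -33/32 ⇒ -67/64
9 of 15 · RRBBBBBRR · max L -17/16 · min R -67/64 ⇒ -135/128
10 of 15 · RRBBBBBRRR · max L -17/16 · min R -135/128 ⇒ -271/256
11 of 15 · RRBBBBBRRRB · max L -271/256 · min R -135/128 ⇒ -541/512
12 of 15 · RRBBBBBRRRBR · max L -271/256 · min R -541/512 ⇒ -1083/1024
13 of 15 · RRBBBBBRRRBRR · max L -271/256 · min R -1083/1024 ⇒ -2167/2048
14 of 15 · RRBBBBBRRRBRRR · max L -271/256 · min R -2167/2048 ⇒ -4335/4096
15 of 15 · RRBBBBBRRRBRRRR · max L -271/256 · min R -4335/4096 ⇒ -8671/8192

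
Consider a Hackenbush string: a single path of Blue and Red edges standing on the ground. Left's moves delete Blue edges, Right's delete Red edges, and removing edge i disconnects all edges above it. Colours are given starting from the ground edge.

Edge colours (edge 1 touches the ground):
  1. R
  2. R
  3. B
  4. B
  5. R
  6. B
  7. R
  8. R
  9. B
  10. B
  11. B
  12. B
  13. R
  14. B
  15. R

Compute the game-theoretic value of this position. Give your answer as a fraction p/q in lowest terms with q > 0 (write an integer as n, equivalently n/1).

1 of 15 · R · max L −∞ · min R 0 -> -1
2 of 15 · RR · max L −∞ · min R -1 -> -2
3 of 15 · RRB · max L -2 · min R -1 -> -3/2
4 of 15 · RRBB · max L -3/2 · min R -1 -> -5/4
5 of 15 · RRBBR · max L -3/2 · min R -5/4 -> -11/8
6 of 15 · RRBBRB · max L -11/8 · min R -5/4 -> -21/16
7 of 15 · RRBBRBR · max L -11/8 · min R -21/16 -> -43/32
8 of 15 · RRBBRBRR · max L -11/8 · min R -43/32 -> -87/64
9 of 15 · RRBBRBRRB · max L -87/64 · min R -43/32 -> -173/128
10 of 15 · RRBBRBRRBB · max L -173/128 · min R -43/32 -> -345/256
11 of 15 · RRBBRBRRBBB · max L -345/256 · min R -43/32 -> -689/512
12 of 15 · RRBBRBRRBBBB · max L -689/512 · min R -43/32 -> -1377/1024
13 of 15 · RRBBRBRRBBBBR · max L -689/512 · min R -1377/1024 -> -2755/2048
14 of 15 · RRBBRBRRBBBBRB · max L -2755/2048 · min R -1377/1024 -> -5509/4096
15 of 15 · RRBBRBRRBBBBRBR · max L -2755/2048 · min R -5509/4096 -> -11019/8192

-11019/8192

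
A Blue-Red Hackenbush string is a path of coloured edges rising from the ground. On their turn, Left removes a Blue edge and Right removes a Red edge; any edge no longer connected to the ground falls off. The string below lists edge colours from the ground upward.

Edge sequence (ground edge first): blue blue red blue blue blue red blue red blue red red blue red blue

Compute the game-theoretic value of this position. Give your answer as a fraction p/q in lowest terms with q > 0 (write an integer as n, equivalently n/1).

15691/8192

b: Left { 0 }, Right { · } = simplest 1
bb: Left { 0 1 }, Right { · } = simplest 2
bbr: Left { 0 1 }, Right { 2 } = simplest 3/2
bbrb: Left { 0 1 3/2 }, Right { 2 } = simplest 7/4
bbrbb: Left { 0 1 3/2 7/4 }, Right { 2 } = simplest 15/8
bbrbbb: Left { 0 1 3/2 7/4 15/8 }, Right { 2 } = simplest 31/16
bbrbbbr: Left { 0 1 3/2 7/4 15/8 }, Right { 31/16 2 } = simplest 61/32
bbrbbbrb: Left { 0 1 3/2 7/4 15/8 61/32 }, Right { 31/16 2 } = simplest 123/64
bbrbbbrbr: Left { 0 1 3/2 7/4 15/8 61/32 }, Right { 123/64 31/16 2 } = simplest 245/128
bbrbbbrbrb: Left { 0 1 3/2 7/4 15/8 61/32 245/128 }, Right { 123/64 31/16 2 } = simplest 491/256
bbrbbbrbrbr: Left { 0 1 3/2 7/4 15/8 61/32 245/128 }, Right { 491/256 123/64 31/16 2 } = simplest 981/512
bbrbbbrbrbrr: Left { 0 1 3/2 7/4 15/8 61/32 245/128 }, Right { 981/512 491/256 123/64 31/16 2 } = simplest 1961/1024
bbrbbbrbrbrrb: Left { 0 1 3/2 7/4 15/8 61/32 245/128 1961/1024 }, Right { 981/512 491/256 123/64 31/16 2 } = simplest 3923/2048
bbrbbbrbrbrrbr: Left { 0 1 3/2 7/4 15/8 61/32 245/128 1961/1024 }, Right { 3923/2048 981/512 491/256 123/64 31/16 2 } = simplest 7845/4096
bbrbbbrbrbrrbrb: Left { 0 1 3/2 7/4 15/8 61/32 245/128 1961/1024 7845/4096 }, Right { 3923/2048 981/512 491/256 123/64 31/16 2 } = simplest 15691/8192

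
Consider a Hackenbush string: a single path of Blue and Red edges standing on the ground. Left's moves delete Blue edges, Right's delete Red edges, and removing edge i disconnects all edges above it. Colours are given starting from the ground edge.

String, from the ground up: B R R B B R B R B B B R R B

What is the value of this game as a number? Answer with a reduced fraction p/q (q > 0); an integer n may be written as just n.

1 of 14 · B · max L 0 · min R +∞ gives 1
2 of 14 · BR · max L 0 · min R 1 gives 1/2
3 of 14 · BRR · max L 0 · min R 1/2 gives 1/4
4 of 14 · BRRB · max L 1/4 · min R 1/2 gives 3/8
5 of 14 · BRRBB · max L 3/8 · min R 1/2 gives 7/16
6 of 14 · BRRBBR · max L 3/8 · min R 7/16 gives 13/32
7 of 14 · BRRBBRB · max L 13/32 · min R 7/16 gives 27/64
8 of 14 · BRRBBRBR · max L 13/32 · min R 27/64 gives 53/128
9 of 14 · BRRBBRBRB · max L 53/128 · min R 27/64 gives 107/256
10 of 14 · BRRBBRBRBB · max L 107/256 · min R 27/64 gives 215/512
11 of 14 · BRRBBRBRBBB · max L 215/512 · min R 27/64 gives 431/1024
12 of 14 · BRRBBRBRBBBR · max L 215/512 · min R 431/1024 gives 861/2048
13 of 14 · BRRBBRBRBBBRR · max L 215/512 · min R 861/2048 gives 1721/4096
14 of 14 · BRRBBRBRBBBRRB · max L 1721/4096 · min R 861/2048 gives 3443/8192

3443/8192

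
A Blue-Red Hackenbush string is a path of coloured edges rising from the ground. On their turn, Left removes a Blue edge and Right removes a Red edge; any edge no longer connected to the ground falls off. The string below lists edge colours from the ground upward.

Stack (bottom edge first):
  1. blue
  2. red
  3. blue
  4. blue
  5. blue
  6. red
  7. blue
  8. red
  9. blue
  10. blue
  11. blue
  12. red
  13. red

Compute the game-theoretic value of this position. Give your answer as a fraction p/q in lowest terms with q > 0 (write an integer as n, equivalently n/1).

v_1 [b]  L=[0]  R=[—]  → 1
v_2 [br]  L=[0]  R=[1]  → 1/2
v_3 [brb]  L=[0, 1/2]  R=[1]  → 3/4
v_4 [brbb]  L=[0, 1/2, 3/4]  R=[1]  → 7/8
v_5 [brbbb]  L=[0, 1/2, 3/4, 7/8]  R=[1]  → 15/16
v_6 [brbbbr]  L=[0, 1/2, 3/4, 7/8]  R=[15/16, 1]  → 29/32
v_7 [brbbbrb]  L=[0, 1/2, 3/4, 7/8, 29/32]  R=[15/16, 1]  → 59/64
v_8 [brbbbrbr]  L=[0, 1/2, 3/4, 7/8, 29/32]  R=[59/64, 15/16, 1]  → 117/128
v_9 [brbbbrbrb]  L=[0, 1/2, 3/4, 7/8, 29/32, 117/128]  R=[59/64, 15/16, 1]  → 235/256
v_10 [brbbbrbrbb]  L=[0, 1/2, 3/4, 7/8, 29/32, 117/128, 235/256]  R=[59/64, 15/16, 1]  → 471/512
v_11 [brbbbrbrbbb]  L=[0, 1/2, 3/4, 7/8, 29/32, 117/128, 235/256, 471/512]  R=[59/64, 15/16, 1]  → 943/1024
v_12 [brbbbrbrbbbr]  L=[0, 1/2, 3/4, 7/8, 29/32, 117/128, 235/256, 471/512]  R=[943/1024, 59/64, 15/16, 1]  → 1885/2048
v_13 [brbbbrbrbbbrr]  L=[0, 1/2, 3/4, 7/8, 29/32, 117/128, 235/256, 471/512]  R=[1885/2048, 943/1024, 59/64, 15/16, 1]  → 3769/4096

3769/4096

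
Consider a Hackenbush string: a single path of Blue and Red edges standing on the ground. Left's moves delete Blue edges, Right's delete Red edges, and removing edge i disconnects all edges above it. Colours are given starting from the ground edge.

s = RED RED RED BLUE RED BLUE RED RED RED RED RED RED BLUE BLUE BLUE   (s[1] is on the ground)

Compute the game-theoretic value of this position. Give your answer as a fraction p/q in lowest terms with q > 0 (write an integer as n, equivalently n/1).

-11249/4096

edge 1 of 15 (RED): { ∅ | 0 } → -1
edge 2 of 15 (RED): { ∅ | -1, 0 } → -2
edge 3 of 15 (RED): { ∅ | -2, -1, 0 } → -3
edge 4 of 15 (BLUE): { -3 | -2, -1, 0 } → -5/2
edge 5 of 15 (RED): { -3 | -5/2, -2, -1, 0 } → -11/4
edge 6 of 15 (BLUE): { -3, -11/4 | -5/2, -2, -1, 0 } → -21/8
edge 7 of 15 (RED): { -3, -11/4 | -21/8, -5/2, -2, -1, 0 } → -43/16
edge 8 of 15 (RED): { -3, -11/4 | -43/16, -21/8, -5/2, -2, -1, 0 } → -87/32
edge 9 of 15 (RED): { -3, -11/4 | -87/32, -43/16, -21/8, -5/2, -2, -1, 0 } → -175/64
edge 10 of 15 (RED): { -3, -11/4 | -175/64, -87/32, -43/16, -21/8, -5/2, -2, -1, 0 } → -351/128
edge 11 of 15 (RED): { -3, -11/4 | -351/128, -175/64, -87/32, -43/16, -21/8, -5/2, -2, -1, 0 } → -703/256
edge 12 of 15 (RED): { -3, -11/4 | -703/256, -351/128, -175/64, -87/32, -43/16, -21/8, -5/2, -2, -1, 0 } → -1407/512
edge 13 of 15 (BLUE): { -3, -11/4, -1407/512 | -703/256, -351/128, -175/64, -87/32, -43/16, -21/8, -5/2, -2, -1, 0 } → -2813/1024
edge 14 of 15 (BLUE): { -3, -11/4, -1407/512, -2813/1024 | -703/256, -351/128, -175/64, -87/32, -43/16, -21/8, -5/2, -2, -1, 0 } → -5625/2048
edge 15 of 15 (BLUE): { -3, -11/4, -1407/512, -2813/1024, -5625/2048 | -703/256, -351/128, -175/64, -87/32, -43/16, -21/8, -5/2, -2, -1, 0 } → -11249/4096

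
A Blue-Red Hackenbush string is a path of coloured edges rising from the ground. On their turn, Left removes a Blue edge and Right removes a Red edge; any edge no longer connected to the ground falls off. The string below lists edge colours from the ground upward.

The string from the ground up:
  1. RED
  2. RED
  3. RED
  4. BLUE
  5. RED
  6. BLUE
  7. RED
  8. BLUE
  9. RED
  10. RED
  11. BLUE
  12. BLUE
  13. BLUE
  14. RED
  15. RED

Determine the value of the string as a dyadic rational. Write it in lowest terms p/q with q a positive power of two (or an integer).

step 1: add RED to get R; options L={ — } R={ 0 } gives -1
step 2: add RED to get RR; options L={ — } R={ -1 0 } gives -2
step 3: add RED to get RRR; options L={ — } R={ -2 -1 0 } gives -3
step 4: add BLUE to get RRRB; options L={ -3 } R={ -2 -1 0 } gives -5/2
step 5: add RED to get RRRBR; options L={ -3 } R={ -5/2 -2 -1 0 } gives -11/4
step 6: add BLUE to get RRRBRB; options L={ -3 -11/4 } R={ -5/2 -2 -1 0 } gives -21/8
step 7: add RED to get RRRBRBR; options L={ -3 -11/4 } R={ -21/8 -5/2 -2 -1 0 } gives -43/16
step 8: add BLUE to get RRRBRBRB; options L={ -3 -11/4 -43/16 } R={ -21/8 -5/2 -2 -1 0 } gives -85/32
step 9: add RED to get RRRBRBRBR; options L={ -3 -11/4 -43/16 } R={ -85/32 -21/8 -5/2 -2 -1 0 } gives -171/64
step 10: add RED to get RRRBRBRBRR; options L={ -3 -11/4 -43/16 } R={ -171/64 -85/32 -21/8 -5/2 -2 -1 0 } gives -343/128
step 11: add BLUE to get RRRBRBRBRRB; options L={ -3 -11/4 -43/16 -343/128 } R={ -171/64 -85/32 -21/8 -5/2 -2 -1 0 } gives -685/256
step 12: add BLUE to get RRRBRBRBRRBB; options L={ -3 -11/4 -43/16 -343/128 -685/256 } R={ -171/64 -85/32 -21/8 -5/2 -2 -1 0 } gives -1369/512
step 13: add BLUE to get RRRBRBRBRRBBB; options L={ -3 -11/4 -43/16 -343/128 -685/256 -1369/512 } R={ -171/64 -85/32 -21/8 -5/2 -2 -1 0 } gives -2737/1024
step 14: add RED to get RRRBRBRBRRBBBR; options L={ -3 -11/4 -43/16 -343/128 -685/256 -1369/512 } R={ -2737/1024 -171/64 -85/32 -21/8 -5/2 -2 -1 0 } gives -5475/2048
step 15: add RED to get RRRBRBRBRRBBBRR; options L={ -3 -11/4 -43/16 -343/128 -685/256 -1369/512 } R={ -5475/2048 -2737/1024 -171/64 -85/32 -21/8 -5/2 -2 -1 0 } gives -10951/4096

-10951/4096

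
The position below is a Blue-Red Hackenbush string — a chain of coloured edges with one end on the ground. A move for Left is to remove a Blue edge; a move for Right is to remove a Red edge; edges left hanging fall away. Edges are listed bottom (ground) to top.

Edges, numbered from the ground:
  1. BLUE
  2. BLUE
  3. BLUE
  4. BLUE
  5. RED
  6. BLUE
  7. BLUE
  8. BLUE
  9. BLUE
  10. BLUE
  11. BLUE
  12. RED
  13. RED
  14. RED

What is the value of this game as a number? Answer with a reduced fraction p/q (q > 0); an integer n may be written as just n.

Recurse on prefixes of the 14-edge string BLUE BLUE BLUE BLUE RED BLUE BLUE BLUE BLUE BLUE BLUE RED RED RED:
G(B) = { 0 | (no moves) } → 1
G(BB) = { 0, 1 | (no moves) } → 2
G(BBB) = { 0, 1, 2 | (no moves) } → 3
G(BBBB) = { 0, 1, 2, 3 | (no moves) } → 4
G(BBBBR) = { 0, 1, 2, 3 | 4 } → 7/2
G(BBBBRB) = { 0, 1, 2, 3, 7/2 | 4 } → 15/4
G(BBBBRBB) = { 0, 1, 2, 3, 7/2, 15/4 | 4 } → 31/8
G(BBBBRBBB) = { 0, 1, 2, 3, 7/2, 15/4, 31/8 | 4 } → 63/16
G(BBBBRBBBB) = { 0, 1, 2, 3, 7/2, 15/4, 31/8, 63/16 | 4 } → 127/32
G(BBBBRBBBBB) = { 0, 1, 2, 3, 7/2, 15/4, 31/8, 63/16, 127/32 | 4 } → 255/64
G(BBBBRBBBBBB) = { 0, 1, 2, 3, 7/2, 15/4, 31/8, 63/16, 127/32, 255/64 | 4 } → 511/128
G(BBBBRBBBBBBR) = { 0, 1, 2, 3, 7/2, 15/4, 31/8, 63/16, 127/32, 255/64 | 511/128, 4 } → 1021/256
G(BBBBRBBBBBBRR) = { 0, 1, 2, 3, 7/2, 15/4, 31/8, 63/16, 127/32, 255/64 | 1021/256, 511/128, 4 } → 2041/512
G(BBBBRBBBBBBRRR) = { 0, 1, 2, 3, 7/2, 15/4, 31/8, 63/16, 127/32, 255/64 | 2041/512, 1021/256, 511/128, 4 } → 4081/1024

4081/1024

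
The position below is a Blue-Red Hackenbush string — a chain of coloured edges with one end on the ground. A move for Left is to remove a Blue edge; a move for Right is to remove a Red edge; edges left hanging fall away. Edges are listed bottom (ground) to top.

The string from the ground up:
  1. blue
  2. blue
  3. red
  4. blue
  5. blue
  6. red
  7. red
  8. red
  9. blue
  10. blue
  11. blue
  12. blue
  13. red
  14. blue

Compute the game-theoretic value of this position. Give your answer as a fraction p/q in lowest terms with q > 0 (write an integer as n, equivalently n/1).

7291/4096

Prefix values for blue blue red blue blue red red red blue blue blue blue red blue via {L|R} + simplicity:
step 1: add blue to get b; options L={ 0 } R={  } => 1
step 2: add blue to get bb; options L={ 0 1 } R={  } => 2
step 3: add red to get bbr; options L={ 0 1 } R={ 2 } => 3/2
step 4: add blue to get bbrb; options L={ 0 1 3/2 } R={ 2 } => 7/4
step 5: add blue to get bbrbb; options L={ 0 1 3/2 7/4 } R={ 2 } => 15/8
step 6: add red to get bbrbbr; options L={ 0 1 3/2 7/4 } R={ 15/8 2 } => 29/16
step 7: add red to get bbrbbrr; options L={ 0 1 3/2 7/4 } R={ 29/16 15/8 2 } => 57/32
step 8: add red to get bbrbbrrr; options L={ 0 1 3/2 7/4 } R={ 57/32 29/16 15/8 2 } => 113/64
step 9: add blue to get bbrbbrrrb; options L={ 0 1 3/2 7/4 113/64 } R={ 57/32 29/16 15/8 2 } => 227/128
step 10: add blue to get bbrbbrrrbb; options L={ 0 1 3/2 7/4 113/64 227/128 } R={ 57/32 29/16 15/8 2 } => 455/256
step 11: add blue to get bbrbbrrrbbb; options L={ 0 1 3/2 7/4 113/64 227/128 455/256 } R={ 57/32 29/16 15/8 2 } => 911/512
step 12: add blue to get bbrbbrrrbbbb; options L={ 0 1 3/2 7/4 113/64 227/128 455/256 911/512 } R={ 57/32 29/16 15/8 2 } => 1823/1024
step 13: add red to get bbrbbrrrbbbbr; options L={ 0 1 3/2 7/4 113/64 227/128 455/256 911/512 } R={ 1823/1024 57/32 29/16 15/8 2 } => 3645/2048
step 14: add blue to get bbrbbrrrbbbbrb; options L={ 0 1 3/2 7/4 113/64 227/128 455/256 911/512 3645/2048 } R={ 1823/1024 57/32 29/16 15/8 2 } => 7291/4096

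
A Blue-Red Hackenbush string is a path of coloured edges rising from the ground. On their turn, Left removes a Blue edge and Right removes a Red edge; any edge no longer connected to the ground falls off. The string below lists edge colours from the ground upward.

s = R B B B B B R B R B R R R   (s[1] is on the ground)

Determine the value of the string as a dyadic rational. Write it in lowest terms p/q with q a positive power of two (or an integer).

Prefix values for R B B B B B R B R B R R R via {L|R} + simplicity:
val(R) = {  | 0 } -> -1
val(RB) = { -1 | 0 } -> -1/2
val(RBB) = { -1, -1/2 | 0 } -> -1/4
val(RBBB) = { -1, -1/2, -1/4 | 0 } -> -1/8
val(RBBBB) = { -1, -1/2, -1/4, -1/8 | 0 } -> -1/16
val(RBBBBB) = { -1, -1/2, -1/4, -1/8, -1/16 | 0 } -> -1/32
val(RBBBBBR) = { -1, -1/2, -1/4, -1/8, -1/16 | -1/32, 0 } -> -3/64
val(RBBBBBRB) = { -1, -1/2, -1/4, -1/8, -1/16, -3/64 | -1/32, 0 } -> -5/128
val(RBBBBBRBR) = { -1, -1/2, -1/4, -1/8, -1/16, -3/64 | -5/128, -1/32, 0 } -> -11/256
val(RBBBBBRBRB) = { -1, -1/2, -1/4, -1/8, -1/16, -3/64, -11/256 | -5/128, -1/32, 0 } -> -21/512
val(RBBBBBRBRBR) = { -1, -1/2, -1/4, -1/8, -1/16, -3/64, -11/256 | -21/512, -5/128, -1/32, 0 } -> -43/1024
val(RBBBBBRBRBRR) = { -1, -1/2, -1/4, -1/8, -1/16, -3/64, -11/256 | -43/1024, -21/512, -5/128, -1/32, 0 } -> -87/2048
val(RBBBBBRBRBRRR) = { -1, -1/2, -1/4, -1/8, -1/16, -3/64, -11/256 | -87/2048, -43/1024, -21/512, -5/128, -1/32, 0 } -> -175/4096

-175/4096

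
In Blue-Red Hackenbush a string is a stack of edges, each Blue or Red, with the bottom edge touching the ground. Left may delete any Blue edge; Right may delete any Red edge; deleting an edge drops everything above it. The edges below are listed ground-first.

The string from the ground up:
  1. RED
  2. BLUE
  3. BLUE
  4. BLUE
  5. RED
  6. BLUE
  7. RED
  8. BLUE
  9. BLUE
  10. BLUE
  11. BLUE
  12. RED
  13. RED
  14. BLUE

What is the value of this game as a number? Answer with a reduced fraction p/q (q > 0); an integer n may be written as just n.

edge 1 of 14 (RED): { ∅ | 0 } — -1
edge 2 of 14 (BLUE): { -1 | 0 } — -1/2
edge 3 of 14 (BLUE): { -1,-1/2 | 0 } — -1/4
edge 4 of 14 (BLUE): { -1,-1/2,-1/4 | 0 } — -1/8
edge 5 of 14 (RED): { -1,-1/2,-1/4 | -1/8,0 } — -3/16
edge 6 of 14 (BLUE): { -1,-1/2,-1/4,-3/16 | -1/8,0 } — -5/32
edge 7 of 14 (RED): { -1,-1/2,-1/4,-3/16 | -5/32,-1/8,0 } — -11/64
edge 8 of 14 (BLUE): { -1,-1/2,-1/4,-3/16,-11/64 | -5/32,-1/8,0 } — -21/128
edge 9 of 14 (BLUE): { -1,-1/2,-1/4,-3/16,-11/64,-21/128 | -5/32,-1/8,0 } — -41/256
edge 10 of 14 (BLUE): { -1,-1/2,-1/4,-3/16,-11/64,-21/128,-41/256 | -5/32,-1/8,0 } — -81/512
edge 11 of 14 (BLUE): { -1,-1/2,-1/4,-3/16,-11/64,-21/128,-41/256,-81/512 | -5/32,-1/8,0 } — -161/1024
edge 12 of 14 (RED): { -1,-1/2,-1/4,-3/16,-11/64,-21/128,-41/256,-81/512 | -161/1024,-5/32,-1/8,0 } — -323/2048
edge 13 of 14 (RED): { -1,-1/2,-1/4,-3/16,-11/64,-21/128,-41/256,-81/512 | -323/2048,-161/1024,-5/32,-1/8,0 } — -647/4096
edge 14 of 14 (BLUE): { -1,-1/2,-1/4,-3/16,-11/64,-21/128,-41/256,-81/512,-647/4096 | -323/2048,-161/1024,-5/32,-1/8,0 } — -1293/8192

-1293/8192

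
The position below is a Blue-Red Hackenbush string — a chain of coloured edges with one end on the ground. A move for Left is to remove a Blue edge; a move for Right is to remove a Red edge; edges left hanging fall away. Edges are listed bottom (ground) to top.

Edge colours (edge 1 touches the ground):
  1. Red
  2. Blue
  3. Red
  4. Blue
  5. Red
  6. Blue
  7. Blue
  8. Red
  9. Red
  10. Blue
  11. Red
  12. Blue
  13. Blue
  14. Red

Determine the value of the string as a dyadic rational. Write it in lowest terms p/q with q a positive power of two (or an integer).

1 of 14 · R · max L −∞ · min R 0 => -1
2 of 14 · RB · max L -1 · min R 0 => -1/2
3 of 14 · RBR · max L -1 · min R -1/2 => -3/4
4 of 14 · RBRB · max L -3/4 · min R -1/2 => -5/8
5 of 14 · RBRBR · max L -3/4 · min R -5/8 => -11/16
6 of 14 · RBRBRB · max L -11/16 · min R -5/8 => -21/32
7 of 14 · RBRBRBB · max L -21/32 · min R -5/8 => -41/64
8 of 14 · RBRBRBBR · max L -21/32 · min R -41/64 => -83/128
9 of 14 · RBRBRBBRR · max L -21/32 · min R -83/128 => -167/256
10 of 14 · RBRBRBBRRB · max L -167/256 · min R -83/128 => -333/512
11 of 14 · RBRBRBBRRBR · max L -167/256 · min R -333/512 => -667/1024
12 of 14 · RBRBRBBRRBRB · max L -667/1024 · min R -333/512 => -1333/2048
13 of 14 · RBRBRBBRRBRBB · max L -1333/2048 · min R -333/512 => -2665/4096
14 of 14 · RBRBRBBRRBRBBR · max L -1333/2048 · min R -2665/4096 => -5331/8192

-5331/8192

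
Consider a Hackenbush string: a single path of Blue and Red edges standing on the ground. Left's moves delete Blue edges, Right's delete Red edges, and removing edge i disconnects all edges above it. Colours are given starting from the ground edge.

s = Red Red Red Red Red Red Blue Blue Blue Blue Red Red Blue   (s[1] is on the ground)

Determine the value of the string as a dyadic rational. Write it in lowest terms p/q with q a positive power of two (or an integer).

Prefix values for Red Red Red Red Red Red Blue Blue Blue Blue Red Red Blue via {L|R} + simplicity:
step 1: add Red to get R; options L={ · } R={ 0 } — -1
step 2: add Red to get RR; options L={ · } R={ -1,0 } — -2
step 3: add Red to get RRR; options L={ · } R={ -2,-1,0 } — -3
step 4: add Red to get RRRR; options L={ · } R={ -3,-2,-1,0 } — -4
step 5: add Red to get RRRRR; options L={ · } R={ -4,-3,-2,-1,0 } — -5
step 6: add Red to get RRRRRR; options L={ · } R={ -5,-4,-3,-2,-1,0 } — -6
step 7: add Blue to get RRRRRRB; options L={ -6 } R={ -5,-4,-3,-2,-1,0 } — -11/2
step 8: add Blue to get RRRRRRBB; options L={ -6,-11/2 } R={ -5,-4,-3,-2,-1,0 } — -21/4
step 9: add Blue to get RRRRRRBBB; options L={ -6,-11/2,-21/4 } R={ -5,-4,-3,-2,-1,0 } — -41/8
step 10: add Blue to get RRRRRRBBBB; options L={ -6,-11/2,-21/4,-41/8 } R={ -5,-4,-3,-2,-1,0 } — -81/16
step 11: add Red to get RRRRRRBBBBR; options L={ -6,-11/2,-21/4,-41/8 } R={ -81/16,-5,-4,-3,-2,-1,0 } — -163/32
step 12: add Red to get RRRRRRBBBBRR; options L={ -6,-11/2,-21/4,-41/8 } R={ -163/32,-81/16,-5,-4,-3,-2,-1,0 } — -327/64
step 13: add Blue to get RRRRRRBBBBRRB; options L={ -6,-11/2,-21/4,-41/8,-327/64 } R={ -163/32,-81/16,-5,-4,-3,-2,-1,0 } — -653/128

-653/128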